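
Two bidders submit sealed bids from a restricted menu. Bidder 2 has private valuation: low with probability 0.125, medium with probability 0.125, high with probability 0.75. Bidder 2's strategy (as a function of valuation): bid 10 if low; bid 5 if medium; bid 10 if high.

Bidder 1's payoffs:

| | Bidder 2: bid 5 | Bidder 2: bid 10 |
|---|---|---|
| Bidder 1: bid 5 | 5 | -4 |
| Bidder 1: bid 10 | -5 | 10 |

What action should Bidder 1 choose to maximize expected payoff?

E[bid 5] = 0.125·(-4) + 0.125·(5) + 0.75·(-4) = -2.875
E[bid 10] = 0.125·(10) + 0.125·(-5) + 0.75·(10) = 8.125
Best response: bid 10 (8.125 is the largest).

bid 10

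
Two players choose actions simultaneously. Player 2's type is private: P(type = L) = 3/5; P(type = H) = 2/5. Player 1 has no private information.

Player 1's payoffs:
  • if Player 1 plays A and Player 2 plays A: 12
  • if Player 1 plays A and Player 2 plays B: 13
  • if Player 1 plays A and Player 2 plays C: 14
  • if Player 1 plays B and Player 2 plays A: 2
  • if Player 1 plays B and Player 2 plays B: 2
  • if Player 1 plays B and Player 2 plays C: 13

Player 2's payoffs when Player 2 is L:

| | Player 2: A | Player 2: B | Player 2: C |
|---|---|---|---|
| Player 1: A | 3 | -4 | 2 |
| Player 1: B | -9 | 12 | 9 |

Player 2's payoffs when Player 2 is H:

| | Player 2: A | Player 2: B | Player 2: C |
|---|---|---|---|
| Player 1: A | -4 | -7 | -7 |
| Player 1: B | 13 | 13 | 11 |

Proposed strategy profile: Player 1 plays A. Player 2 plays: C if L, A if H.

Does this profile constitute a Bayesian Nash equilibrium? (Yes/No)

No

Player 1 plays A: E[A] = 3/5·(14) + 2/5·(12) = 66/5; E[B] = 43/5. Best-responding. ✓
Player 2 (type L), facing A: A gives 3, B gives -4, C gives 2. Proposed C is not best — profitable deviation exists. ✗
Player 2 (type H), facing A: A gives -4, B gives -7, C gives -7. Proposed A is best. ✓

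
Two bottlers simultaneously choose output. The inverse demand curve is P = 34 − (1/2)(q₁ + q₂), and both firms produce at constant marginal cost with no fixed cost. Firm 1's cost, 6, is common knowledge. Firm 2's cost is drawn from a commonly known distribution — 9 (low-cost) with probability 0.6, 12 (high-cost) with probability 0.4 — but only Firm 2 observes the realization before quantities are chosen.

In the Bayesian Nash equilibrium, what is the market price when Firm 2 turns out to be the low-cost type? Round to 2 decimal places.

Firm 2 with cost c maximizes (34 − (1/2)(q₁+q₂) − c)·q₂, giving q₂(c) = (34 − c − (1/2)q₁).
E[c₂] = 0.6·9 + 0.4·12 = 10.2
Firm 1's FOC against E[q₂] yields q₁ = (34 − 2·6 + E[c₂])/(3/2) = (34 − 12 + 10.2)/(3/2) = 21.4667.
q₂(low-cost) = 14.2667, so P = 34 − (1/2)·(21.4667 + 14.2667) = 16.1333.

16.13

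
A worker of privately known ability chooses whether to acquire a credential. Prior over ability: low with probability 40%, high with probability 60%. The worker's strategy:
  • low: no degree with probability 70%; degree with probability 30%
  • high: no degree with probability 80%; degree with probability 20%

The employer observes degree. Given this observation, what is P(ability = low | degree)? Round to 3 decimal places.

0.500

P(degree) = 0.4·0.3 + 0.6·0.2 = 0.24
P(low | degree) = (0.4·0.3) / 0.24 = 0.12 / 0.24 = 0.5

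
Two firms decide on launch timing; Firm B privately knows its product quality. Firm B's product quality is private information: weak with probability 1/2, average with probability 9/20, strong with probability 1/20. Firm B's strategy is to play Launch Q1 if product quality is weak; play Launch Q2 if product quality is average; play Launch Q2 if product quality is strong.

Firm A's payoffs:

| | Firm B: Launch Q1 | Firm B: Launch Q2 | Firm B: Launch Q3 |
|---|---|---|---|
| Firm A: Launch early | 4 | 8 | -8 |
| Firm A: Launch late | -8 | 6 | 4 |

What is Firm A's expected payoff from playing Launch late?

E[Launch late] = 1/2·(-8) + 9/20·6 + 1/20·6 = (-4) + 27/10 + 3/10 = -1

-1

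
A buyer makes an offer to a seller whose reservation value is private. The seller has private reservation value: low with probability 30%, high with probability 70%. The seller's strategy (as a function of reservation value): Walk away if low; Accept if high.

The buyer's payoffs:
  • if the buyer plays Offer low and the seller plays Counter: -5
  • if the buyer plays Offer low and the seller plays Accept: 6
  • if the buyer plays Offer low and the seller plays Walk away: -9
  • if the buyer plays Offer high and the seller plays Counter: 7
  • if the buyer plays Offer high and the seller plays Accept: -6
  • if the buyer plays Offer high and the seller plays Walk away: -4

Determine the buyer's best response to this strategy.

E[Offer low] = 0.3·(-9) + 0.7·(6) = 1.5
E[Offer high] = 0.3·(-4) + 0.7·(-6) = -5.4
Best response: Offer low (1.5 is the largest).

Offer low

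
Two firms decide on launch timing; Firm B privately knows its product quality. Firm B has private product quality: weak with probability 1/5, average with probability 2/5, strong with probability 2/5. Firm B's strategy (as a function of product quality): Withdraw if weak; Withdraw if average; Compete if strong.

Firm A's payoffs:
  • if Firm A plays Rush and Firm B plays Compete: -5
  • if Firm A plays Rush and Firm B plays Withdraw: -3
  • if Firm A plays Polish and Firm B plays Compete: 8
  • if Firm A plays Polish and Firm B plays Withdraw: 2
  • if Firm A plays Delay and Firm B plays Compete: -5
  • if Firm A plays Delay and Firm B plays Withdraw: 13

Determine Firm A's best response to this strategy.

E[Rush] = 1/5·(-3) + 2/5·(-3) + 2/5·(-5) = -19/5
E[Polish] = 1/5·(2) + 2/5·(2) + 2/5·(8) = 22/5
E[Delay] = 1/5·(13) + 2/5·(13) + 2/5·(-5) = 29/5
Best response: Delay (29/5 is the largest).

Delay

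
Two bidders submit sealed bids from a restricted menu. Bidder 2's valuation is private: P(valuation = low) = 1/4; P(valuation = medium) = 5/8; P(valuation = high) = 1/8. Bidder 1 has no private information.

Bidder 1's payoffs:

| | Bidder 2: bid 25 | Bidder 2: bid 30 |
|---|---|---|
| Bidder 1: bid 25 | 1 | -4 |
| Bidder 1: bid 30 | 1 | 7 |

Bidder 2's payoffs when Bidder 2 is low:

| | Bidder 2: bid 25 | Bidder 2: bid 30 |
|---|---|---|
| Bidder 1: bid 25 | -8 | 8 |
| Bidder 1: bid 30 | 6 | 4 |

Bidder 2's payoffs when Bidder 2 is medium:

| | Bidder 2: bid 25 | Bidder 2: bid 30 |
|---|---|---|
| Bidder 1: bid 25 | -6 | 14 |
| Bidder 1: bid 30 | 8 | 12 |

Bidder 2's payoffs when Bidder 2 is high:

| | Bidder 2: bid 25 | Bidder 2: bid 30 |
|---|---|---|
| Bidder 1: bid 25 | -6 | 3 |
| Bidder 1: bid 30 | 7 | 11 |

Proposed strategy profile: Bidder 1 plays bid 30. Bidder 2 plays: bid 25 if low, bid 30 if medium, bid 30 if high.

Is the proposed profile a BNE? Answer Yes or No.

Yes

Bidder 1 plays bid 30: E[bid 30] = 1/4·(1) + 5/8·(7) + 1/8·(7) = 11/2; E[bid 25] = -11/4. Best-responding. ✓
Bidder 2 (valuation low), facing bid 30: bid 25 gives 6, bid 30 gives 4. Proposed bid 25 is best. ✓
Bidder 2 (valuation medium), facing bid 30: bid 25 gives 8, bid 30 gives 12. Proposed bid 30 is best. ✓
Bidder 2 (valuation high), facing bid 30: bid 25 gives 7, bid 30 gives 11. Proposed bid 30 is best. ✓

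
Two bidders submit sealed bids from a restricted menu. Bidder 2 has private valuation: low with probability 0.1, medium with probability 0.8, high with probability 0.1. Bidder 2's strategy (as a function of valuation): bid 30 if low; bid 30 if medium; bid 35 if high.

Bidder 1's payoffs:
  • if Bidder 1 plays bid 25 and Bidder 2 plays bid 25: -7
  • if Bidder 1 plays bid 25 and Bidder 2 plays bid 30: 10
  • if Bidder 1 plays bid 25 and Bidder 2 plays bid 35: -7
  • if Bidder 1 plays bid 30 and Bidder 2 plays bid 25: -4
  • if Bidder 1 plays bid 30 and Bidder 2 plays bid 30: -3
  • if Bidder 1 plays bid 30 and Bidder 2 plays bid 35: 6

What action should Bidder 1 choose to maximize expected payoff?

Compute Bidder 1's expected payoff for each action, taking the expectation over Bidder 2's type.
E[bid 25] = 0.1·(10) + 0.8·(10) + 0.1·(-7) = 8.3
E[bid 30] = 0.1·(-3) + 0.8·(-3) + 0.1·(6) = -2.1
Best response: bid 25 (8.3 is the largest).

bid 25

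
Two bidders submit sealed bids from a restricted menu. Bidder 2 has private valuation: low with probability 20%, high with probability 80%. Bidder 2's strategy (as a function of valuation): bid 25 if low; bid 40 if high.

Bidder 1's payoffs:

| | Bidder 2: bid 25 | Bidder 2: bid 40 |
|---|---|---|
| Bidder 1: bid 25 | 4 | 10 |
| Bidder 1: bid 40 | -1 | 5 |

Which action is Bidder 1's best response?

bid 25

E[bid 25] = 0.2·(4) + 0.8·(10) = 8.8
E[bid 40] = 0.2·(-1) + 0.8·(5) = 3.8
Best response: bid 25 (8.8 is the largest).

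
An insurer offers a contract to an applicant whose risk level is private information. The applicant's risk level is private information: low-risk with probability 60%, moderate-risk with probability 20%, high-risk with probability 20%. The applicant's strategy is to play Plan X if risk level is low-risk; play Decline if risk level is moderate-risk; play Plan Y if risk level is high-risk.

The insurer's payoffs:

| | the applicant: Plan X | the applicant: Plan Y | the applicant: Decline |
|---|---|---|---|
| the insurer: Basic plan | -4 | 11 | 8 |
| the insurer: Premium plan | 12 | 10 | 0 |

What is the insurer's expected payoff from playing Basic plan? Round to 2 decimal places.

1.40

E[Basic plan] = 0.6·(-4) + 0.2·8 + 0.2·11 = (-2.4) + 1.6 + 2.2 = 1.4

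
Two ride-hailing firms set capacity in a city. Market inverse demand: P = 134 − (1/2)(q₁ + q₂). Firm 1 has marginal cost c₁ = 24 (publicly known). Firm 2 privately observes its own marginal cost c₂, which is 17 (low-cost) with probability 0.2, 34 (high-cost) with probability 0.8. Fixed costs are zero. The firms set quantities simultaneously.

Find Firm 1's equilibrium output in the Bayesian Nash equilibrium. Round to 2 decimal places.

Firm 2 with cost c maximizes (134 − (1/2)(q₁+q₂) − c)·q₂, giving q₂(c) = (134 − c − (1/2)q₁).
E[c₂] = 0.2·17 + 0.8·34 = 30.6
Firm 1's FOC against E[q₂] yields q₁ = (134 − 2·24 + E[c₂])/(3/2) = (134 − 48 + 30.6)/(3/2) = 77.7333.

77.73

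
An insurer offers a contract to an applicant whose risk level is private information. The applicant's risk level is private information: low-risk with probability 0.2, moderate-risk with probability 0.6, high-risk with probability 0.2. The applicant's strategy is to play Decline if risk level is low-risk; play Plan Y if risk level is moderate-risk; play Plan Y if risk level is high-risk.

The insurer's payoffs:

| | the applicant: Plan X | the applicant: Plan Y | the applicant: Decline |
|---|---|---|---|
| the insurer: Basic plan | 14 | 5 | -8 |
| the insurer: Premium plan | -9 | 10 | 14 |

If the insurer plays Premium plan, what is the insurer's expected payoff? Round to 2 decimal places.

E[Premium plan] = 0.2·14 + 0.6·10 + 0.2·10 = 2.8 + 6 + 2 = 10.8

10.80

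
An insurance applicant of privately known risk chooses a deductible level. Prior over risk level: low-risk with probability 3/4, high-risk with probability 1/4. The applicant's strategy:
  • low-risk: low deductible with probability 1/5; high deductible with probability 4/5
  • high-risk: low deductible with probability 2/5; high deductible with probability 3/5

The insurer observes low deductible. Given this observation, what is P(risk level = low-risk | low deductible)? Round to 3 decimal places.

0.600

Apply Bayes' rule using the sender's strategy as the likelihood.
P(low deductible) = (3/4)·(1/5) + (1/4)·(2/5) = 1/4
P(low-risk | low deductible) = ((3/4)·(1/5)) / (1/4) = (3/20) / (1/4) = 3/5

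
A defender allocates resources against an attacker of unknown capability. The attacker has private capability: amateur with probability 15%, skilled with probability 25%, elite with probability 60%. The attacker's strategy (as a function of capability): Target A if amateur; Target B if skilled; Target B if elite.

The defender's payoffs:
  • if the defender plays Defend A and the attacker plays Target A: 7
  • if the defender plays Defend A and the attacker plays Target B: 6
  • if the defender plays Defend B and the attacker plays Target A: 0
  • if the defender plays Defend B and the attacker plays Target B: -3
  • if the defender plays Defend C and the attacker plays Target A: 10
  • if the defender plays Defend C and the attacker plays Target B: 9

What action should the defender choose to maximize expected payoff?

E[Defend A] = 0.15·(7) + 0.25·(6) + 0.6·(6) = 6.15
E[Defend B] = 0.15·(0) + 0.25·(-3) + 0.6·(-3) = -2.55
E[Defend C] = 0.15·(10) + 0.25·(9) + 0.6·(9) = 9.15
Best response: Defend C (9.15 is the largest).

Defend C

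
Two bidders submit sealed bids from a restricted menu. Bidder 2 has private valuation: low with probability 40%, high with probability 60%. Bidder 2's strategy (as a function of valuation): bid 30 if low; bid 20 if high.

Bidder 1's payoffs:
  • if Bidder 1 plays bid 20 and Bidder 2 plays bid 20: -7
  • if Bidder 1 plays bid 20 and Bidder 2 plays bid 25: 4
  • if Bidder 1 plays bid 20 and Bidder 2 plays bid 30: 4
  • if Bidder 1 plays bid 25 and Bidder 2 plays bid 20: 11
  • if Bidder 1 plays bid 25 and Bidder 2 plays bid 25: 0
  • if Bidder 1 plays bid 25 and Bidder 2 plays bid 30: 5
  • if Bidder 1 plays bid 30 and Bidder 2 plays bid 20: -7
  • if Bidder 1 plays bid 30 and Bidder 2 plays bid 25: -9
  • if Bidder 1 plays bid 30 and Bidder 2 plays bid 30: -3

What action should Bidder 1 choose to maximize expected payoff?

bid 25

E[bid 20] = 0.4·(4) + 0.6·(-7) = -2.6
E[bid 25] = 0.4·(5) + 0.6·(11) = 8.6
E[bid 30] = 0.4·(-3) + 0.6·(-7) = -5.4
Best response: bid 25 (8.6 is the largest).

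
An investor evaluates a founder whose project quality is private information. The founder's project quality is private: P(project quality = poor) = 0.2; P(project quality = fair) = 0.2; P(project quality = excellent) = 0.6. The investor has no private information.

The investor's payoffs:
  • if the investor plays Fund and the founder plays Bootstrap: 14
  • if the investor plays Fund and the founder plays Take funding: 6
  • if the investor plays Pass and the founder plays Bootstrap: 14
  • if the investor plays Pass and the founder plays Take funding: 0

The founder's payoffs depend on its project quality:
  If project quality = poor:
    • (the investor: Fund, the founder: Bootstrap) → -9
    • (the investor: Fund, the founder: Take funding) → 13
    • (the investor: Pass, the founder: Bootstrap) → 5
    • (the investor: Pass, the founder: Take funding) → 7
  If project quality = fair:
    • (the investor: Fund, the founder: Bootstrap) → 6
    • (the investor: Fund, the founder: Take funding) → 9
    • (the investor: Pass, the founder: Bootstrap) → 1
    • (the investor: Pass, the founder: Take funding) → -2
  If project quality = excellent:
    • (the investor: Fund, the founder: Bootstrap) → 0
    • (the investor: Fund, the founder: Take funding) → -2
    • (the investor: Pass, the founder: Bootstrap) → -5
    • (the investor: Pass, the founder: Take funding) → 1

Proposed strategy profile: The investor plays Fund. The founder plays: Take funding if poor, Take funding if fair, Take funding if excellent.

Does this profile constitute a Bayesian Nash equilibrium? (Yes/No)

The investor plays Fund: E[Fund] = 0.2·(6) + 0.2·(6) + 0.6·(6) = 6; E[Pass] = 0. Best-responding. ✓
The founder (project quality poor), facing Fund: Bootstrap gives -9, Take funding gives 13. Proposed Take funding is best. ✓
The founder (project quality fair), facing Fund: Bootstrap gives 6, Take funding gives 9. Proposed Take funding is best. ✓
The founder (project quality excellent), facing Fund: Bootstrap gives 0, Take funding gives -2. Proposed Take funding is not best — profitable deviation exists. ✗

No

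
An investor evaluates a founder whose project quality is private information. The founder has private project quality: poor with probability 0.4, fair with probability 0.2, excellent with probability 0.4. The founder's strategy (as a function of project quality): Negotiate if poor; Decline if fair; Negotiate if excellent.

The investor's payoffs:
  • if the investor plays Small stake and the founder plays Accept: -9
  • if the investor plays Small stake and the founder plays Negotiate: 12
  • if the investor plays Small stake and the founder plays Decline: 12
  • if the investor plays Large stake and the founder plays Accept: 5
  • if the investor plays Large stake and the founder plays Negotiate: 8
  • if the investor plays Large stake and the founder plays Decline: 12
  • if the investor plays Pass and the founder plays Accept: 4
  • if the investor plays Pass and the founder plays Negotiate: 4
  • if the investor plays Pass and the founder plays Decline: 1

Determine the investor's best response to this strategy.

E[Small stake] = 0.4·(12) + 0.2·(12) + 0.4·(12) = 12
E[Large stake] = 0.4·(8) + 0.2·(12) + 0.4·(8) = 8.8
E[Pass] = 0.4·(4) + 0.2·(1) + 0.4·(4) = 3.4
Best response: Small stake (12 is the largest).

Small stake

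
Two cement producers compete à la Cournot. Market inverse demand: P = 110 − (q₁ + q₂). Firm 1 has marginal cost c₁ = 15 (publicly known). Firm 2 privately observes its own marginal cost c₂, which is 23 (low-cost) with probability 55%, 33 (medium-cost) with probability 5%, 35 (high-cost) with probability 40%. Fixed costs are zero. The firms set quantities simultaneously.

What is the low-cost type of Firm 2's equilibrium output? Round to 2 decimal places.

Firm 2 with cost c maximizes (110 − (q₁+q₂) − c)·q₂, giving q₂(c) = (110 − c − q₁)/2.
E[c₂] = 0.55·23 + 0.05·33 + 0.4·35 = 28.3
Firm 1's FOC against E[q₂] yields q₁ = (110 − 2·15 + E[c₂])/3 = (110 − 30 + 28.3)/3 = 36.1.
q₂(low-cost) = (110 − 23 − 36.1)/2 = 25.45.

25.45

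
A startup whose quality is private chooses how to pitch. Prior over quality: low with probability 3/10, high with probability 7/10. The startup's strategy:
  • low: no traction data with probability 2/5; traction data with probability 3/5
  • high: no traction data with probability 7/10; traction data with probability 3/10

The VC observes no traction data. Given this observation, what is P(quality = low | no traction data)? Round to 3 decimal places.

P(no traction data) = (3/10)·(2/5) + (7/10)·(7/10) = 61/100
P(low | no traction data) = ((3/10)·(2/5)) / (61/100) = (3/25) / (61/100) = 12/61

0.197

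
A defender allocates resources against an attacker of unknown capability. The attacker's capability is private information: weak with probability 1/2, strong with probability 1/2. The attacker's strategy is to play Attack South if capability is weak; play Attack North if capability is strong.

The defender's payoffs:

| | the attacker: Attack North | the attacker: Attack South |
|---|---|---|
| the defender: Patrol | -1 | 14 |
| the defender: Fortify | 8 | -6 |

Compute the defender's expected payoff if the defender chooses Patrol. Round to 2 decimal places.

6.50

E[Patrol] = 1/2·14 + 1/2·(-1) = 7 + (-1/2) = 13/2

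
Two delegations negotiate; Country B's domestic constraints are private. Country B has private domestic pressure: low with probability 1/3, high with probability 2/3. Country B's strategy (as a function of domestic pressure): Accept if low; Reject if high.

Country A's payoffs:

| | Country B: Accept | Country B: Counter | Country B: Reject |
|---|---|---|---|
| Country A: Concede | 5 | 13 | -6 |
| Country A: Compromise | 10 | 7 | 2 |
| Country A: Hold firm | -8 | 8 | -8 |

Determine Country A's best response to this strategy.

Compromise

Compute Country A's expected payoff for each action, taking the expectation over Country B's type.
E[Concede] = 1/3·(5) + 2/3·(-6) = -7/3
E[Compromise] = 1/3·(10) + 2/3·(2) = 14/3
E[Hold firm] = 1/3·(-8) + 2/3·(-8) = -8
Best response: Compromise (14/3 is the largest).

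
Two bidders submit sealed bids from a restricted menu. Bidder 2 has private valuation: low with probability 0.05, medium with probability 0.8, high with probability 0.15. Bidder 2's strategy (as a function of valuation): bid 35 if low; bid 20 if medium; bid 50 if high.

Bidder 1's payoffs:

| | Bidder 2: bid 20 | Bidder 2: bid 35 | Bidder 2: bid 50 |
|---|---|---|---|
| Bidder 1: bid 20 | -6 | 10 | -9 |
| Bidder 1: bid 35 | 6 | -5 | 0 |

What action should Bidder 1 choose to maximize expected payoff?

bid 35

Compute Bidder 1's expected payoff for each action, taking the expectation over Bidder 2's type.
E[bid 20] = 0.05·(10) + 0.8·(-6) + 0.15·(-9) = -5.65
E[bid 35] = 0.05·(-5) + 0.8·(6) + 0.15·(0) = 4.55
Best response: bid 35 (4.55 is the largest).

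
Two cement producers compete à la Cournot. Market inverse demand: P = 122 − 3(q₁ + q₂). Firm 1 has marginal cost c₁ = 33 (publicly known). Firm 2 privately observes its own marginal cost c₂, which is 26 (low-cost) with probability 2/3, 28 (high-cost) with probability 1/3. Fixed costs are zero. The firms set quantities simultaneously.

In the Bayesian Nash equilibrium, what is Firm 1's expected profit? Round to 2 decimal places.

Type-c best response for Firm 2: q₂(c) = (122 − c)/6 − q₁/2.
Firm 1 maximizes expected profit; its first-order condition is 122 − 6q₁ − 3E[q₂] − 33 = 0.
Substituting E[q₂] and solving: E[c₂] = 26.6667, so q₁ = (122 − 2·33 + 26.6667)/9 = 9.18519.
E[P] = 122 − 3·(q₁ + E[q₂]) = 60.5556; Firm 1's expected profit = (E[P] − 33)·q₁ = (60.5556 − 33)·9.18519 = 253.103.

253.10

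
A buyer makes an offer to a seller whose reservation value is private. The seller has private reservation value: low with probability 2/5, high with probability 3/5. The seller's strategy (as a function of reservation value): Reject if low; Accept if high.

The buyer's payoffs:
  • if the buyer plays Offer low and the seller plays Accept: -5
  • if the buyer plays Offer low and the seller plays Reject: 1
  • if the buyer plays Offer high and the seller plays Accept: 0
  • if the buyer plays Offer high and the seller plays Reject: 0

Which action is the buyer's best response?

E[Offer low] = 2/5·(1) + 3/5·(-5) = -13/5
E[Offer high] = 2/5·(0) + 3/5·(0) = 0
Best response: Offer high (0 is the largest).

Offer high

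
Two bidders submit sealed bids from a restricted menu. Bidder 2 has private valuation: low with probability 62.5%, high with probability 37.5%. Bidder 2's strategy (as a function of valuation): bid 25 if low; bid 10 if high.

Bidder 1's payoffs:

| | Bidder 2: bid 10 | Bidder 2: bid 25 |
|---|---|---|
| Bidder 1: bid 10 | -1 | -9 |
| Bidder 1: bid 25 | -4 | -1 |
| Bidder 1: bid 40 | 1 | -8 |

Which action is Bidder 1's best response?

bid 25

E[bid 10] = 0.625·(-9) + 0.375·(-1) = -6
E[bid 25] = 0.625·(-1) + 0.375·(-4) = -2.125
E[bid 40] = 0.625·(-8) + 0.375·(1) = -4.625
Best response: bid 25 (-2.125 is the largest).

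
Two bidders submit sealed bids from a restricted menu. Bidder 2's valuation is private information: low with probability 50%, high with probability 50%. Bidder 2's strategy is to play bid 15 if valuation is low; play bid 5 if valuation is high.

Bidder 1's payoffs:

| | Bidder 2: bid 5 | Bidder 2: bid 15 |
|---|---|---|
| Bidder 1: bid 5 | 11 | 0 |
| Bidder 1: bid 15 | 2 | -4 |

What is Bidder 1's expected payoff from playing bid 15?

-1

E[bid 15] = 0.5·(-4) + 0.5·2 = (-2) + 1 = -1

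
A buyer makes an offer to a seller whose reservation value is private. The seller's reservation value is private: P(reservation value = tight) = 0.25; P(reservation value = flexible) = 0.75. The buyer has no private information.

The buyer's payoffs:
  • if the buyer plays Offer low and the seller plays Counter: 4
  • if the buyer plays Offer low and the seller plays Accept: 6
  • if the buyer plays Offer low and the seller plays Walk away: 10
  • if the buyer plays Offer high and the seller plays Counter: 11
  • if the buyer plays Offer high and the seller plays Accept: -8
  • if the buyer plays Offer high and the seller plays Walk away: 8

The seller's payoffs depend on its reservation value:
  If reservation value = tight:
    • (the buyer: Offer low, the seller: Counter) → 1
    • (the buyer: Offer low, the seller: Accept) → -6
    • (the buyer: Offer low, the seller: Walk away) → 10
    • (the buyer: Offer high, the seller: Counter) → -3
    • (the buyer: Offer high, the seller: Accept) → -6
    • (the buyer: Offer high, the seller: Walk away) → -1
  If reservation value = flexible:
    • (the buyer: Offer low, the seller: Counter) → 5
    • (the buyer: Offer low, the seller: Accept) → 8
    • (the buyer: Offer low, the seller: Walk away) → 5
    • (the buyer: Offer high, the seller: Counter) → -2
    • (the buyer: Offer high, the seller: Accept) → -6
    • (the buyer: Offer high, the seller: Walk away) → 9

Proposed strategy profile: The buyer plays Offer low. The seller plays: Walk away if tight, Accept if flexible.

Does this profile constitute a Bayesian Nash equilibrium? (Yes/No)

A profile is a BNE iff every type of every player is best-responding given beliefs about the other side.
The buyer plays Offer low: E[Offer low] = 0.25·(10) + 0.75·(6) = 7; E[Offer high] = -4. Best-responding. ✓
The seller (reservation value tight), facing Offer low: Counter gives 1, Accept gives -6, Walk away gives 10. Proposed Walk away is best. ✓
The seller (reservation value flexible), facing Offer low: Counter gives 5, Accept gives 8, Walk away gives 5. Proposed Accept is best. ✓

Yes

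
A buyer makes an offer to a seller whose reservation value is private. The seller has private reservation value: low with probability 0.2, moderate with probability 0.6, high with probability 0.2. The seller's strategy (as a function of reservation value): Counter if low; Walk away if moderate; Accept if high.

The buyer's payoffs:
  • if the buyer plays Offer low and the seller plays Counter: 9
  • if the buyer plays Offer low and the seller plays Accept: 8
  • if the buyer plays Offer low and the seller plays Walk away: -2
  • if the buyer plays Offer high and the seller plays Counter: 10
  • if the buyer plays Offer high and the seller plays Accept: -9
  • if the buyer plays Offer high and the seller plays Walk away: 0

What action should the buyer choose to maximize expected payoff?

Offer low

E[Offer low] = 0.2·(9) + 0.6·(-2) + 0.2·(8) = 2.2
E[Offer high] = 0.2·(10) + 0.6·(0) + 0.2·(-9) = 0.2
Best response: Offer low (2.2 is the largest).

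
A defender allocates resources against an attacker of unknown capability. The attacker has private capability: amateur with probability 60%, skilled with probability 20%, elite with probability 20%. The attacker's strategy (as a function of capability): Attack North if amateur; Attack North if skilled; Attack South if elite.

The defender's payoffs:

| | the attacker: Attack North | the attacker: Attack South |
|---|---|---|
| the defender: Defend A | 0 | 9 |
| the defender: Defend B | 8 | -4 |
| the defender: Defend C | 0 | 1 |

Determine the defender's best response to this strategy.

Defend B

Compute the defender's expected payoff for each action, taking the expectation over the attacker's type.
E[Defend A] = 0.6·(0) + 0.2·(0) + 0.2·(9) = 1.8
E[Defend B] = 0.6·(8) + 0.2·(8) + 0.2·(-4) = 5.6
E[Defend C] = 0.6·(0) + 0.2·(0) + 0.2·(1) = 0.2
Best response: Defend B (5.6 is the largest).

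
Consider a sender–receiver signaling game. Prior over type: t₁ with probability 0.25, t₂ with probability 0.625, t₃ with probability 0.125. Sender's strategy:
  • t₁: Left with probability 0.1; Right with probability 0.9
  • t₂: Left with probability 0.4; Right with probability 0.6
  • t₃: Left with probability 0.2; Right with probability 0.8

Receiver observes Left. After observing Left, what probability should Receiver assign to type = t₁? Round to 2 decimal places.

Apply Bayes' rule using the sender's strategy as the likelihood.
P(Left) = 0.25·0.1 + 0.625·0.4 + 0.125·0.2 = 0.3
P(t₁ | Left) = (0.25·0.1) / 0.3 = 0.025 / 0.3 = 0.0833333

0.08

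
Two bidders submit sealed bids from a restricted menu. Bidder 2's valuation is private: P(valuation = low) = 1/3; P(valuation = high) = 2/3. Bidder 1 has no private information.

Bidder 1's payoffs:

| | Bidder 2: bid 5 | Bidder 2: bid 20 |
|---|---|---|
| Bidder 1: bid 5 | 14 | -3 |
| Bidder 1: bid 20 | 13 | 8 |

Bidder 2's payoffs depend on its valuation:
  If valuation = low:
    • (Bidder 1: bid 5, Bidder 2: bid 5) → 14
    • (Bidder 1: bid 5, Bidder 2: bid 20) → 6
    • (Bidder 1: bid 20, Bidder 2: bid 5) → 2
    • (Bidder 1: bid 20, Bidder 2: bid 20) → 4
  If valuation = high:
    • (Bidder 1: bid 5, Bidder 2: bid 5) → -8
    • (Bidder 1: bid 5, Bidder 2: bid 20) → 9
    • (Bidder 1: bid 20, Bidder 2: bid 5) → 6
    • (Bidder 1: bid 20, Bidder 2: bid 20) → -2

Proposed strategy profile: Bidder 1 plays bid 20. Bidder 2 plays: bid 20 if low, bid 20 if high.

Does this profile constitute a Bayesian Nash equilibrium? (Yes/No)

No

A profile is a BNE iff every type of every player is best-responding given beliefs about the other side.
Bidder 1 plays bid 20: E[bid 20] = 1/3·(8) + 2/3·(8) = 8; E[bid 5] = -3. Best-responding. ✓
Bidder 2 (valuation low), facing bid 20: bid 5 gives 2, bid 20 gives 4. Proposed bid 20 is best. ✓
Bidder 2 (valuation high), facing bid 20: bid 5 gives 6, bid 20 gives -2. Proposed bid 20 is not best — profitable deviation exists. ✗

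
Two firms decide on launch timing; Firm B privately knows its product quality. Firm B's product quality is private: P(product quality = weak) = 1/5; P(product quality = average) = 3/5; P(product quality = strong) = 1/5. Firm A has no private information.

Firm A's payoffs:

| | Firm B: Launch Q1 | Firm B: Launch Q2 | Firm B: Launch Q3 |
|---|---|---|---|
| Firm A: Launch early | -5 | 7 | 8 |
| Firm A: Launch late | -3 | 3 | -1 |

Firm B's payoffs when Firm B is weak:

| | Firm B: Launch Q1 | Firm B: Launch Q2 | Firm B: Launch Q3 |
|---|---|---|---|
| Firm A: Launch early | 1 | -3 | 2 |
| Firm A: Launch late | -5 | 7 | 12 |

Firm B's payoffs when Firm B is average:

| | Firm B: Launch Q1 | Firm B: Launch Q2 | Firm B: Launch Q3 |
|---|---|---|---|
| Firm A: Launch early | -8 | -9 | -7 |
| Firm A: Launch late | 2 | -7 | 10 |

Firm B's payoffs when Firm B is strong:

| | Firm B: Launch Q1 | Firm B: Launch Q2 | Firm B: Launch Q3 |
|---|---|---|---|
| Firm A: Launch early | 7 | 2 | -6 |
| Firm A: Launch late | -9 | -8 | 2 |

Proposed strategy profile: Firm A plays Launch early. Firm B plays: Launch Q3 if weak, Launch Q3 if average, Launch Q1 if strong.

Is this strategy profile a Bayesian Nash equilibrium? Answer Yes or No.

Firm A plays Launch early: E[Launch early] = 1/5·(8) + 3/5·(8) + 1/5·(-5) = 27/5; E[Launch late] = -7/5. Best-responding. ✓
Firm B (product quality weak), facing Launch early: Launch Q1 gives 1, Launch Q2 gives -3, Launch Q3 gives 2. Proposed Launch Q3 is best. ✓
Firm B (product quality average), facing Launch early: Launch Q1 gives -8, Launch Q2 gives -9, Launch Q3 gives -7. Proposed Launch Q3 is best. ✓
Firm B (product quality strong), facing Launch early: Launch Q1 gives 7, Launch Q2 gives 2, Launch Q3 gives -6. Proposed Launch Q1 is best. ✓

Yes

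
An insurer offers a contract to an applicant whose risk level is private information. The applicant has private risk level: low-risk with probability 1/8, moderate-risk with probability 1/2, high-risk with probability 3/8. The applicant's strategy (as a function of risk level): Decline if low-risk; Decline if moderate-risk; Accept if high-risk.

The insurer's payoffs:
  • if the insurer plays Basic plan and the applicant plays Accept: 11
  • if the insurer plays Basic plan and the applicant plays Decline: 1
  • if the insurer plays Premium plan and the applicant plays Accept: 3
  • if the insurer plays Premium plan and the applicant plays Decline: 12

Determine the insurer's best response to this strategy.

Premium plan

E[Basic plan] = 1/8·(1) + 1/2·(1) + 3/8·(11) = 19/4
E[Premium plan] = 1/8·(12) + 1/2·(12) + 3/8·(3) = 69/8
Best response: Premium plan (69/8 is the largest).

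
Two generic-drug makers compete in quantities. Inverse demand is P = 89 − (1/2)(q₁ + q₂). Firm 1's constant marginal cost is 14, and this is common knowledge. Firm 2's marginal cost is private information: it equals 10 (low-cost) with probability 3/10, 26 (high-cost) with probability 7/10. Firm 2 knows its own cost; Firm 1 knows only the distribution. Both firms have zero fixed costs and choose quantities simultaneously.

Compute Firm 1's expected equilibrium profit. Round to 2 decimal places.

Each type of Firm 2 best-responds to q₁; Firm 1 best-responds to the expected q₂ over Firm 2's types.
Firm 2 with cost c maximizes (89 − (1/2)(q₁+q₂) − c)·q₂, giving q₂(c) = (89 − c − (1/2)q₁).
E[c₂] = 3/10·10 + 7/10·26 = 21.2
Firm 1's FOC against E[q₂] yields q₁ = (89 − 2·14 + E[c₂])/(3/2) = (89 − 28 + 21.2)/(3/2) = 54.8.
E[P] = 89 − (1/2)·(q₁ + E[q₂]) = 41.4; Firm 1's expected profit = (E[P] − 14)·q₁ = (41.4 − 14)·54.8 = 1501.52.

1501.52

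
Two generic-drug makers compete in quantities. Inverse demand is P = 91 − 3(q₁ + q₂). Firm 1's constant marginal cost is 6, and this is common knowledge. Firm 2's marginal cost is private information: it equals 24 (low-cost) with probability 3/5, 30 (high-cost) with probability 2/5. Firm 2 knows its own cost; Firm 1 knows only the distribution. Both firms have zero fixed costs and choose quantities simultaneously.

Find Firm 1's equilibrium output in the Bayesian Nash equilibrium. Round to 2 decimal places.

Each type of Firm 2 best-responds to q₁; Firm 1 best-responds to the expected q₂ over Firm 2's types.
Firm 2 with cost c maximizes (91 − 3(q₁+q₂) − c)·q₂, giving q₂(c) = (91 − c − 3q₁)/6.
E[c₂] = 3/5·24 + 2/5·30 = 26.4
Firm 1's FOC against E[q₂] yields q₁ = (91 − 2·6 + E[c₂])/9 = (91 − 12 + 26.4)/9 = 11.7111.

11.71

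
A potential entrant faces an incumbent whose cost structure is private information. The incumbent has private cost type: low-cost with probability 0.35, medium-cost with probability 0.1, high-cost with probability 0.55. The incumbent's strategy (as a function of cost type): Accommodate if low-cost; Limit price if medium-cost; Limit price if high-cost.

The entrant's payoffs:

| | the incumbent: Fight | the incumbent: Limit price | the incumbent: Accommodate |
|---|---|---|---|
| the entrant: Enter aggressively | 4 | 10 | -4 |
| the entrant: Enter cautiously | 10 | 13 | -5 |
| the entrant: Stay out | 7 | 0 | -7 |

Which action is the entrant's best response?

Enter cautiously

Compute the entrant's expected payoff for each action, taking the expectation over the incumbent's type.
E[Enter aggressively] = 0.35·(-4) + 0.1·(10) + 0.55·(10) = 5.1
E[Enter cautiously] = 0.35·(-5) + 0.1·(13) + 0.55·(13) = 6.7
E[Stay out] = 0.35·(-7) + 0.1·(0) + 0.55·(0) = -2.45
Best response: Enter cautiously (6.7 is the largest).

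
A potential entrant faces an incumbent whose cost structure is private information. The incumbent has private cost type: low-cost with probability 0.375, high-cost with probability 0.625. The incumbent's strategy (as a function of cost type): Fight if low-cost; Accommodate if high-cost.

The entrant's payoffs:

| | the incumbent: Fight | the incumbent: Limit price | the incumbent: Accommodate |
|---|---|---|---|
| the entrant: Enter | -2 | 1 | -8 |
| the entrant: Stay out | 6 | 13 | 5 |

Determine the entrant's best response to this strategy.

Stay out

E[Enter] = 0.375·(-2) + 0.625·(-8) = -5.75
E[Stay out] = 0.375·(6) + 0.625·(5) = 5.375
Best response: Stay out (5.375 is the largest).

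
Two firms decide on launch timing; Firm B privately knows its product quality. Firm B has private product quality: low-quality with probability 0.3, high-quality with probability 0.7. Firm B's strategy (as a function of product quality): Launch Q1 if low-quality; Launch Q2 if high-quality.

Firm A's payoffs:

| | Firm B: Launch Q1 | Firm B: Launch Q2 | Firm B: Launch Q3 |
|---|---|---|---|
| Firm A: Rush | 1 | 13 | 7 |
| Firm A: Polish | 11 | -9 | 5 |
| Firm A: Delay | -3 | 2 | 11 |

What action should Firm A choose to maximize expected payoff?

E[Rush] = 0.3·(1) + 0.7·(13) = 9.4
E[Polish] = 0.3·(11) + 0.7·(-9) = -3
E[Delay] = 0.3·(-3) + 0.7·(2) = 0.5
Best response: Rush (9.4 is the largest).

Rush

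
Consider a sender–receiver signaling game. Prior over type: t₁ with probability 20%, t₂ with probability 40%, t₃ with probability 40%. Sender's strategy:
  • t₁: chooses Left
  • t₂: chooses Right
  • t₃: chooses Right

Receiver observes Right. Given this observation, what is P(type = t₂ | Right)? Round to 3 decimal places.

0.500

P(Right) = 0.2·0 + 0.4·1 + 0.4·1 = 0.8
P(t₂ | Right) = (0.4·1) / 0.8 = 0.4 / 0.8 = 0.5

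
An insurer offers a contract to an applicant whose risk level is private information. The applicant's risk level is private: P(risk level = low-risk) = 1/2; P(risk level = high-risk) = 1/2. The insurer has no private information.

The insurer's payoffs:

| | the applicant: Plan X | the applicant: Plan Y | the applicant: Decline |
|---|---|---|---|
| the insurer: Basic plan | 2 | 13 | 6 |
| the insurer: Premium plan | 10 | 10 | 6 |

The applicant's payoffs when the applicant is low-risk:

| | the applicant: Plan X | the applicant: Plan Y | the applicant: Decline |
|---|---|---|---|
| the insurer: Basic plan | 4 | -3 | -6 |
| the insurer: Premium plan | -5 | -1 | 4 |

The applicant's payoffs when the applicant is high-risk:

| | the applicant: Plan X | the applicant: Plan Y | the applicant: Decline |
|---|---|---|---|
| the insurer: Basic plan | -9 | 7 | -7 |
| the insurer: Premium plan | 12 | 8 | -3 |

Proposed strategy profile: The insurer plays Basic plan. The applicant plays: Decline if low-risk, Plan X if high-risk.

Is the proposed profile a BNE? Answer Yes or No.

A profile is a BNE iff every type of every player is best-responding given beliefs about the other side.
The insurer plays Basic plan: E[Basic plan] = 1/2·(6) + 1/2·(2) = 4; E[Premium plan] = 8. Not best-responding. ✗
The applicant (risk level low-risk), facing Basic plan: Plan X gives 4, Plan Y gives -3, Decline gives -6. Proposed Decline is not best — profitable deviation exists. ✗
The applicant (risk level high-risk), facing Basic plan: Plan X gives -9, Plan Y gives 7, Decline gives -7. Proposed Plan X is not best — profitable deviation exists. ✗

No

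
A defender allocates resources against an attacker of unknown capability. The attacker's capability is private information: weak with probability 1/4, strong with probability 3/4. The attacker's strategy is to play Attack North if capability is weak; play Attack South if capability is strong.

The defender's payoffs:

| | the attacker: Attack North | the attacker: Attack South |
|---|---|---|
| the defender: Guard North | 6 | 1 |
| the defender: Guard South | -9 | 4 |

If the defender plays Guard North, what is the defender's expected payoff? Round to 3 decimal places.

2.250

E[Guard North] = 1/4·6 + 3/4·1 = 3/2 + 3/4 = 9/4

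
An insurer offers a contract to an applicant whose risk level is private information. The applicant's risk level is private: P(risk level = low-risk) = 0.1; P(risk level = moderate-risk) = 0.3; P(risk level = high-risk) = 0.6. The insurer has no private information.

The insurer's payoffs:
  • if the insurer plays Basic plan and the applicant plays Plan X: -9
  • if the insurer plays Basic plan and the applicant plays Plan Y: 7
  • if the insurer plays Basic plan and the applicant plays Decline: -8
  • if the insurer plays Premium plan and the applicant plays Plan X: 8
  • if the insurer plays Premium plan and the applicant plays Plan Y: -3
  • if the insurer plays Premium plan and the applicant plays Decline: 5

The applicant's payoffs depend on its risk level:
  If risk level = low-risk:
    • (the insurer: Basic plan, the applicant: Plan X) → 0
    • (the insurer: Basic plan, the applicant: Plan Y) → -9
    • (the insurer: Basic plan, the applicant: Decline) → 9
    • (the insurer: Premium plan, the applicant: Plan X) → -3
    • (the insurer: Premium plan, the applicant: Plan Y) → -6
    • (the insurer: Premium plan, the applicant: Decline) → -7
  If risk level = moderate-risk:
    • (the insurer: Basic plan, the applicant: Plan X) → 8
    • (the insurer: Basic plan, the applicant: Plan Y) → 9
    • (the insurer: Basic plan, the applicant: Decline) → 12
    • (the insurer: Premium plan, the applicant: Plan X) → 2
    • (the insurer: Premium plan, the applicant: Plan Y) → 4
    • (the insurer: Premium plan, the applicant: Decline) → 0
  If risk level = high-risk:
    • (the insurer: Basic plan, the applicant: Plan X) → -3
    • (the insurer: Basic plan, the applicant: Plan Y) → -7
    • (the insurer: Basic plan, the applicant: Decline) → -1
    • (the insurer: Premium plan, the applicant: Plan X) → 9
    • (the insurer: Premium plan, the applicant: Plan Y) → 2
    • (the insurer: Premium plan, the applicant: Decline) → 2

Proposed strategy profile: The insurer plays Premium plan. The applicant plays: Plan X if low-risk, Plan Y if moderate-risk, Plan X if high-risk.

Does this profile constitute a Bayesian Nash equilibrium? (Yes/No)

A profile is a BNE iff every type of every player is best-responding given beliefs about the other side.
The insurer plays Premium plan: E[Premium plan] = 0.1·(8) + 0.3·(-3) + 0.6·(8) = 4.7; E[Basic plan] = -4.2. Best-responding. ✓
The applicant (risk level low-risk), facing Premium plan: Plan X gives -3, Plan Y gives -6, Decline gives -7. Proposed Plan X is best. ✓
The applicant (risk level moderate-risk), facing Premium plan: Plan X gives 2, Plan Y gives 4, Decline gives 0. Proposed Plan Y is best. ✓
The applicant (risk level high-risk), facing Premium plan: Plan X gives 9, Plan Y gives 2, Decline gives 2. Proposed Plan X is best. ✓

Yes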